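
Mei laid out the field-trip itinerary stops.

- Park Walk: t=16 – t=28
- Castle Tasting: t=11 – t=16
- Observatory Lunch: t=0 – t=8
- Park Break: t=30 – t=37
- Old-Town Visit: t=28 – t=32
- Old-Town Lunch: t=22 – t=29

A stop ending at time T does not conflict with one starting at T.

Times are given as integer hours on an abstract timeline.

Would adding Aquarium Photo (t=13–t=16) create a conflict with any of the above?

Observatory Lunch: ends t=8 at or before Aquarium Photo starts t=13 → clear.
Castle Tasting: starts t=11 before Aquarium Photo ends t=16, and ends t=16 after Aquarium Photo starts t=13 → overlap.
Park Walk: starts t=16 at or after Aquarium Photo ends t=16 → clear.
Old-Town Lunch: starts t=22 at or after Aquarium Photo ends t=16 → clear.
Old-Town Visit: starts t=28 at or after Aquarium Photo ends t=16 → clear.
Park Break: starts t=30 at or after Aquarium Photo ends t=16 → clear.
Aquarium Photo overlaps Castle Tasting.

Yes — it overlaps Castle Tasting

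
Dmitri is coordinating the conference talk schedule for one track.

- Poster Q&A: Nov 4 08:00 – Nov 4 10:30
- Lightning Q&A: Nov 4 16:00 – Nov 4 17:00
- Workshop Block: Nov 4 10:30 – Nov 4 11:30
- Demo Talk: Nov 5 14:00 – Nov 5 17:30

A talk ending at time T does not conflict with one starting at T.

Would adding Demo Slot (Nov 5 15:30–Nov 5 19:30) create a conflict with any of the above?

Poster Q&A: ends Nov 4 10:30 at or before Demo Slot starts Nov 5 15:30 → clear.
Workshop Block: ends Nov 4 11:30 at or before Demo Slot starts Nov 5 15:30 → clear.
Lightning Q&A: ends Nov 4 17:00 at or before Demo Slot starts Nov 5 15:30 → clear.
Demo Talk: starts Nov 5 14:00 before Demo Slot ends Nov 5 19:30, and ends Nov 5 17:30 after Demo Slot starts Nov 5 15:30 → overlap.
Demo Slot overlaps Demo Talk.

Yes — it overlaps Demo Talk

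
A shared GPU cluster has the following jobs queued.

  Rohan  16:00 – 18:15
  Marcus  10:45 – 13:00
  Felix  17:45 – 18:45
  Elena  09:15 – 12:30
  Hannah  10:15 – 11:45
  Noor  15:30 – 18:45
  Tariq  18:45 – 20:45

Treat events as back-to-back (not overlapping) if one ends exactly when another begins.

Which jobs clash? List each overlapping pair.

Check each pair: they overlap iff neither finishes before the other starts.
Sorted by start: Elena, Hannah, Marcus, Noor, Rohan, Felix, Tariq.
Hannah starts before Elena ends → Elena and Hannah overlap.
Marcus starts before Elena ends → Elena and Marcus overlap.
Noor starts after Elena ends, so Elena has no further overlaps.
Marcus starts before Hannah ends → Hannah and Marcus overlap.
Noor starts after Hannah ends, so Hannah has no further overlaps.
Noor starts after Marcus ends, so Marcus has no further overlaps.
Rohan starts before Noor ends → Noor and Rohan overlap.
Felix starts before Noor ends → Noor and Felix overlap.
Tariq starts exactly when Noor ends (back-to-back, no overlap).
Felix starts before Rohan ends → Rohan and Felix overlap.
Tariq starts after Rohan ends.
Tariq starts exactly when Felix ends (back-to-back, no overlap).

Elena & Hannah, Elena & Marcus, Felix & Noor, Felix & Rohan, Hannah & Marcus, Noor & Rohan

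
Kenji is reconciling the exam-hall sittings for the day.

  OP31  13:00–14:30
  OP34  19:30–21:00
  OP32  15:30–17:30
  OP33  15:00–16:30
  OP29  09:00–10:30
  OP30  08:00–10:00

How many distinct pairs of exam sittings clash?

Sorted by start: OP30, OP29, OP31, OP33, OP32, OP34.
OP29 starts before OP30 ends → OP30 and OP29 overlap.
OP31 starts after OP30 ends, so nothing later overlaps OP30 either.
OP31 starts after OP29 ends, so nothing later overlaps OP29 either.
OP33 starts after OP31 ends, so nothing later overlaps OP31 either.
OP32 starts before OP33 ends → OP33 and OP32 overlap.
OP34 starts after OP33 ends.
OP34 starts after OP32 ends.
Overlapping pairs: OP29 & OP30, OP32 & OP33 — 2 in total.

2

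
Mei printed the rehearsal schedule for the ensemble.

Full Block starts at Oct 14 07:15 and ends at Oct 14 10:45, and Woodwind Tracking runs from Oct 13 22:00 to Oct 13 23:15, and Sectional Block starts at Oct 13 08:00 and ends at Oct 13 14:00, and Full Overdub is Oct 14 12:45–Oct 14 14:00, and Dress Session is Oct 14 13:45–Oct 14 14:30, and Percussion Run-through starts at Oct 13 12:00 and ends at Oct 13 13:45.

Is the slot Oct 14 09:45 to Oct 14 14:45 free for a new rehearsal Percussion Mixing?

Sectional Block: ends Oct 13 14:00 at or before Percussion Mixing starts Oct 14 09:45 → clear.
Percussion Run-through: ends Oct 13 13:45 at or before Percussion Mixing starts Oct 14 09:45 → clear.
Woodwind Tracking: ends Oct 13 23:15 at or before Percussion Mixing starts Oct 14 09:45 → clear.
Full Block: starts Oct 14 07:15 before Percussion Mixing ends Oct 14 14:45, and ends Oct 14 10:45 after Percussion Mixing starts Oct 14 09:45 → overlap.
Full Overdub: starts Oct 14 12:45 before Percussion Mixing ends Oct 14 14:45, and ends Oct 14 14:00 after Percussion Mixing starts Oct 14 09:45 → overlap.
Dress Session: starts Oct 14 13:45 before Percussion Mixing ends Oct 14 14:45, and ends Oct 14 14:30 after Percussion Mixing starts Oct 14 09:45 → overlap.
Percussion Mixing overlaps Full Block, Full Overdub, Dress Session.

No — it overlaps Dress Session, Full Block, Full Overdub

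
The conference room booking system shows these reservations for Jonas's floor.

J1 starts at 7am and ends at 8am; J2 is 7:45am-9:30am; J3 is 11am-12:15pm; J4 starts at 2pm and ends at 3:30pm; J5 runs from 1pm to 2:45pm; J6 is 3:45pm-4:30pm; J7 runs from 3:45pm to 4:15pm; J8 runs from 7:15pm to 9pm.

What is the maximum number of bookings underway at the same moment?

2

Walk through starts and ends in time order (an end at T is processed before a start at T):
7am start J1 → 1
7:45am start J2 → 2
8am end J1 → 1
9:30am end J2 → 0
11am start J3 → 1
12:15pm end J3 → 0
1pm start J5 → 1
2pm start J4 → 2
2:45pm end J5 → 1
3:30pm end J4 → 0
3:45pm start J6 → 1
3:45pm start J7 → 2
4:15pm end J7 → 1
4:30pm end J6 → 0
7:15pm start J8 → 1
9pm end J8 → 0
Peak is 2, at 7:45am (J1, J2).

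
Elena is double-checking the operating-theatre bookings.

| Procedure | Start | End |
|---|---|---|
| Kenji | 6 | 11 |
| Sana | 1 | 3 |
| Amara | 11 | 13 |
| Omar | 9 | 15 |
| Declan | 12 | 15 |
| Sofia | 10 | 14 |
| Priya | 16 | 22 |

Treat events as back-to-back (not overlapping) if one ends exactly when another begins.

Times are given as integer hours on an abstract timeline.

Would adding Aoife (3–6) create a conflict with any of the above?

No — it doesn't clash with anything

Sana: ends 3 at or before Aoife starts 3 → clear.
Kenji: starts 6 at or after Aoife ends 6 → clear.
Omar: starts 9 at or after Aoife ends 6 → clear.
Sofia: starts 10 at or after Aoife ends 6 → clear.
Amara: starts 11 at or after Aoife ends 6 → clear.
Declan: starts 12 at or after Aoife ends 6 → clear.
Priya: starts 16 at or after Aoife ends 6 → clear.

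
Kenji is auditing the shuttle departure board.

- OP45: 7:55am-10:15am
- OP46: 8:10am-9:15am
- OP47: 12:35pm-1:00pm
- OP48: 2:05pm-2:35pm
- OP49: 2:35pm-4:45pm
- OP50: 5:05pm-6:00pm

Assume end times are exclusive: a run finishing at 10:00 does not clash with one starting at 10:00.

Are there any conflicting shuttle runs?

Sorted by start: OP45, OP46, OP47, OP48, OP49, OP50.
OP46 starts before OP45 ends → OP45 and OP46 overlap.
That's a conflict, so the schedule is not conflict-free.

Yes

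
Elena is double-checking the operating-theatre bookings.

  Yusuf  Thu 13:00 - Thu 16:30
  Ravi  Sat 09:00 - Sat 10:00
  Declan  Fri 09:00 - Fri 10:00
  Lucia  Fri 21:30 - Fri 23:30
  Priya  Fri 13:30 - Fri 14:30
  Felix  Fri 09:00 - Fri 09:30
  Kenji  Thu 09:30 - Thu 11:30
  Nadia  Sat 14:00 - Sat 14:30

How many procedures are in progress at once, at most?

2

Walk through starts and ends in time order (an end at T is processed before a start at T):
Thu 09:30 start Kenji → 1
Thu 11:30 end Kenji → 0
Thu 13:00 start Yusuf → 1
Thu 16:30 end Yusuf → 0
Fri 09:00 start Declan → 1
Fri 09:00 start Felix → 2
Fri 09:30 end Felix → 1
Fri 10:00 end Declan → 0
Fri 13:30 start Priya → 1
Fri 14:30 end Priya → 0
Fri 21:30 start Lucia → 1
Fri 23:30 end Lucia → 0
Sat 09:00 start Ravi → 1
Sat 10:00 end Ravi → 0
Sat 14:00 start Nadia → 1
Sat 14:30 end Nadia → 0
Peak is 2, at Fri 09:00 (Declan, Felix).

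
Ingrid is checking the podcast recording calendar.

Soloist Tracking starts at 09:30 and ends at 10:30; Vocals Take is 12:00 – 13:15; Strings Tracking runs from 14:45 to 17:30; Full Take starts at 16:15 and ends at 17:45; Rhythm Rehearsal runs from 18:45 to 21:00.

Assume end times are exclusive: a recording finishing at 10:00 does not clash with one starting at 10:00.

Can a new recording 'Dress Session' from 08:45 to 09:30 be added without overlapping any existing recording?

Yes — the slot is free

Soloist Tracking: starts 09:30 at or after Dress Session ends 09:30 → clear.
Vocals Take: starts 12:00 at or after Dress Session ends 09:30 → clear.
Strings Tracking: starts 14:45 at or after Dress Session ends 09:30 → clear.
Full Take: starts 16:15 at or after Dress Session ends 09:30 → clear.
Rhythm Rehearsal: starts 18:45 at or after Dress Session ends 09:30 → clear.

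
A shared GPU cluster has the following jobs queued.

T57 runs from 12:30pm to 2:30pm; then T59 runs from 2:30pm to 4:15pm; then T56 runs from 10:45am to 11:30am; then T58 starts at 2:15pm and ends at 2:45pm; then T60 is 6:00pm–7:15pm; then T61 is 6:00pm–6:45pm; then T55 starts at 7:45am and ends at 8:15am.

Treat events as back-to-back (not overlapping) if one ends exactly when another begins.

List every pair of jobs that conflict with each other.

Check each pair: they overlap iff neither finishes before the other starts.
Sorted by start: T55, T56, T57, T58, T59, T60, T61.
T56 starts after T55 ends — done with T55.
T57 starts after T56 ends — done with T56.
T58 starts before T57 ends → T57 and T58 overlap.
T59 starts exactly when T57 ends (back-to-back, no overlap) — done with T57.
T59 starts before T58 ends → T58 and T59 overlap.
T60 starts after T58 ends — done with T58.
T60 starts after T59 ends — done with T59.
T61 starts before T60 ends → T60 and T61 overlap.

T57 & T58, T58 & T59, T60 & T61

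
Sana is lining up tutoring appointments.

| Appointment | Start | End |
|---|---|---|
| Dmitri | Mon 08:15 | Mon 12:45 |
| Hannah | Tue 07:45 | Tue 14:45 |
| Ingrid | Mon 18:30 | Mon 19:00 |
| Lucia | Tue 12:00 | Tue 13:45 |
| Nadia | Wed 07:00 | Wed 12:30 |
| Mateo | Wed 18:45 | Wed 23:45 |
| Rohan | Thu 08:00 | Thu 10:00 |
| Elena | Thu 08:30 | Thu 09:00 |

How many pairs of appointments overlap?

2

Sorted by start: Dmitri, Ingrid, Hannah, Lucia, Nadia, Mateo, Rohan, Elena.
Ingrid starts after Dmitri ends — done with Dmitri.
Hannah starts after Ingrid ends — done with Ingrid.
Lucia starts before Hannah ends → Hannah and Lucia overlap.
Nadia starts after Hannah ends — done with Hannah.
Nadia starts after Lucia ends — done with Lucia.
Mateo starts after Nadia ends — done with Nadia.
Rohan starts after Mateo ends — done with Mateo.
Elena starts before Rohan ends → Rohan and Elena overlap.
Overlapping pairs: Elena & Rohan, Hannah & Lucia — 2 in total.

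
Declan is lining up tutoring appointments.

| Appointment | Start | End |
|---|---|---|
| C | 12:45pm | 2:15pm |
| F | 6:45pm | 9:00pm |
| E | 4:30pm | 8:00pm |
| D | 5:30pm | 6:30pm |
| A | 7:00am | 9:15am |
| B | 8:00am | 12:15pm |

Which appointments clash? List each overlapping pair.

A & B, D & E, E & F

Check each pair: they overlap iff neither finishes before the other starts.
Sorted by start: A, B, C, E, D, F.
B starts before A ends → A and B overlap.
C starts after A ends, so nothing later overlaps A either.
C starts after B ends, so nothing later overlaps B either.
E starts after C ends, so nothing later overlaps C either.
D starts before E ends → E and D overlap.
F starts before E ends → E and F overlap.
F starts after D ends.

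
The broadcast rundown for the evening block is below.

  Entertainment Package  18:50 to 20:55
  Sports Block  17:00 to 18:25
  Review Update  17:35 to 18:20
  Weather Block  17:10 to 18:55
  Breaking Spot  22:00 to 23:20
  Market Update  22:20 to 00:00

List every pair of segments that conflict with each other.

Breaking Spot & Market Update, Entertainment Package & Weather Block, Review Update & Sports Block, Review Update & Weather Block, Sports Block & Weather Block

Two intervals overlap when each starts before the other ends.
Sorted by start: Sports Block, Weather Block, Review Update, Entertainment Package, Breaking Spot, Market Update.
Weather Block starts before Sports Block ends → Sports Block and Weather Block overlap.
Review Update starts before Sports Block ends → Sports Block and Review Update overlap.
Entertainment Package starts after Sports Block ends, so nothing later overlaps Sports Block either.
Review Update starts before Weather Block ends → Weather Block and Review Update overlap.
Entertainment Package starts before Weather Block ends → Weather Block and Entertainment Package overlap.
Breaking Spot starts after Weather Block ends, so nothing later overlaps Weather Block either.
Entertainment Package starts after Review Update ends, so nothing later overlaps Review Update either.
Breaking Spot starts after Entertainment Package ends, so nothing later overlaps Entertainment Package either.
Market Update starts before Breaking Spot ends → Breaking Spot and Market Update overlap.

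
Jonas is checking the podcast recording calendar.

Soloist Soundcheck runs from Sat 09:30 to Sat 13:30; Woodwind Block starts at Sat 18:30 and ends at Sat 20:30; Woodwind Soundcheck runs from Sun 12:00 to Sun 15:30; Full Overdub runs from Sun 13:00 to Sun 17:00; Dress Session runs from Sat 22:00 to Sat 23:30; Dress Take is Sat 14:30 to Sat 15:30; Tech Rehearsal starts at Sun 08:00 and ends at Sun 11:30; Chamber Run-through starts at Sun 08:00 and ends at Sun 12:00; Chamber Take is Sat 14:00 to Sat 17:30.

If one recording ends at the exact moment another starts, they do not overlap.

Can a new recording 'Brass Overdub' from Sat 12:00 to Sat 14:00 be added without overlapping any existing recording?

Soloist Soundcheck: starts Sat 09:30 before Brass Overdub ends Sat 14:00, and ends Sat 13:30 after Brass Overdub starts Sat 12:00 → overlap.
Chamber Take: starts Sat 14:00 at or after Brass Overdub ends Sat 14:00 → clear.
Dress Take: starts Sat 14:30 at or after Brass Overdub ends Sat 14:00 → clear.
Woodwind Block: starts Sat 18:30 at or after Brass Overdub ends Sat 14:00 → clear.
Dress Session: starts Sat 22:00 at or after Brass Overdub ends Sat 14:00 → clear.
Chamber Run-through: starts Sun 08:00 at or after Brass Overdub ends Sat 14:00 → clear.
Tech Rehearsal: starts Sun 08:00 at or after Brass Overdub ends Sat 14:00 → clear.
Woodwind Soundcheck: starts Sun 12:00 at or after Brass Overdub ends Sat 14:00 → clear.
Full Overdub: starts Sun 13:00 at or after Brass Overdub ends Sat 14:00 → clear.
Brass Overdub overlaps Soloist Soundcheck.

No — it overlaps Soloist Soundcheck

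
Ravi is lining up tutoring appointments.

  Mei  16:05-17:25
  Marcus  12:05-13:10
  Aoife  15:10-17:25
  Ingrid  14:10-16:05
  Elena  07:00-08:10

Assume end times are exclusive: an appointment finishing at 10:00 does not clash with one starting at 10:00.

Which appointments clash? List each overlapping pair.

Sorted by start: Elena, Marcus, Ingrid, Aoife, Mei.
Marcus starts after Elena ends, so nothing later overlaps Elena either.
Ingrid starts after Marcus ends, so nothing later overlaps Marcus either.
Aoife starts before Ingrid ends → Ingrid and Aoife overlap.
Mei starts exactly when Ingrid ends (back-to-back, no overlap).
Mei starts before Aoife ends → Aoife and Mei overlap.

Aoife & Ingrid, Aoife & Mei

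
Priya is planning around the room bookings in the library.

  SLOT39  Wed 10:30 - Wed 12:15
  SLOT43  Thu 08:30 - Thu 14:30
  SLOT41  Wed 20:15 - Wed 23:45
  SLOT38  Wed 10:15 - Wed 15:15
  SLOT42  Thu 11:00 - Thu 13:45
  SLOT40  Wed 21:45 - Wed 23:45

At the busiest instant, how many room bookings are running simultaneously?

Sort all start/end points and keep a running count:
Wed 10:15 start SLOT38 → 1
Wed 10:30 start SLOT39 → 2
Wed 12:15 end SLOT39 → 1
Wed 15:15 end SLOT38 → 0
Wed 20:15 start SLOT41 → 1
Wed 21:45 start SLOT40 → 2
Wed 23:45 end SLOT40 → 1
Wed 23:45 end SLOT41 → 0
Thu 08:30 start SLOT43 → 1
Thu 11:00 start SLOT42 → 2
Thu 13:45 end SLOT42 → 1
Thu 14:30 end SLOT43 → 0
Peak is 2, at Wed 10:30 (SLOT38, SLOT39).

2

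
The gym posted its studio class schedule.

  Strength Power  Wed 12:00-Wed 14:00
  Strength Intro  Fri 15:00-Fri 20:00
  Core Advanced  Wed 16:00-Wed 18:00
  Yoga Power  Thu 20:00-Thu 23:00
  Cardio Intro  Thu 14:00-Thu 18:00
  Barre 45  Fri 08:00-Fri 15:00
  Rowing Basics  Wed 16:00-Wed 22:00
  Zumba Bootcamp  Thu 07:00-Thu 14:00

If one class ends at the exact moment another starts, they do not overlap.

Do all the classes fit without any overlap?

No

Sorted by start: Strength Power, Core Advanced, Rowing Basics, Zumba Bootcamp, Cardio Intro, Yoga Power, Barre 45, Strength Intro.
Core Advanced starts after Strength Power ends; Strength Power is clear from here.
Rowing Basics starts before Core Advanced ends → Core Advanced and Rowing Basics overlap.
That's a conflict, so the schedule is not conflict-free.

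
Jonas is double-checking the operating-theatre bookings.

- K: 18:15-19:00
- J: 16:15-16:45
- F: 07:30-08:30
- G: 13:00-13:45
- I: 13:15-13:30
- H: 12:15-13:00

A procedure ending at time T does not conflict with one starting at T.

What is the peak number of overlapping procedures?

2

Walk through starts and ends in time order (an end at T is processed before a start at T):
07:30 start F → 1
08:30 end F → 0
12:15 start H → 1
13:00 end H → 0
13:00 start G → 1
13:15 start I → 2
13:30 end I → 1
13:45 end G → 0
16:15 start J → 1
16:45 end J → 0
18:15 start K → 1
19:00 end K → 0
Peak is 2, at 13:15 (G, I).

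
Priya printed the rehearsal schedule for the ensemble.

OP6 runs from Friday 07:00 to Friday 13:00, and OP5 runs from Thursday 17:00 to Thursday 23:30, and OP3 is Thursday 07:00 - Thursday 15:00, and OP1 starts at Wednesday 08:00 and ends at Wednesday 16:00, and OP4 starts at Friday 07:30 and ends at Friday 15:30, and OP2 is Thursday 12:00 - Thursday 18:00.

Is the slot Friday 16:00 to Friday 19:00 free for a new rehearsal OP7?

Yes — the slot is free

OP1: ends Wednesday 16:00 at or before OP7 starts Friday 16:00 → clear.
OP3: ends Thursday 15:00 at or before OP7 starts Friday 16:00 → clear.
OP2: ends Thursday 18:00 at or before OP7 starts Friday 16:00 → clear.
OP5: ends Thursday 23:30 at or before OP7 starts Friday 16:00 → clear.
OP6: ends Friday 13:00 at or before OP7 starts Friday 16:00 → clear.
OP4: ends Friday 15:30 at or before OP7 starts Friday 16:00 → clear.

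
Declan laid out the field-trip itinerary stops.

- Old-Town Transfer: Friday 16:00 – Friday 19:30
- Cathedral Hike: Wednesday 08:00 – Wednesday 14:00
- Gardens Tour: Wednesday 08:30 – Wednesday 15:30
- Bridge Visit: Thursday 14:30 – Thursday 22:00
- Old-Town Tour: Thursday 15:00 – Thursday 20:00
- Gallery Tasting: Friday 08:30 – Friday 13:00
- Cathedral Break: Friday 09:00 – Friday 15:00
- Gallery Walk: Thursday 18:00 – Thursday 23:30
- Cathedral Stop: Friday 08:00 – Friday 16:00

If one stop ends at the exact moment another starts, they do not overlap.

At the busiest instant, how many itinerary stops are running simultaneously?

Sweep the timeline, counting +1 at each start and −1 at each end (ends before starts at a tie):
Wednesday 08:00 start Cathedral Hike → 1
Wednesday 08:30 start Gardens Tour → 2
Wednesday 14:00 end Cathedral Hike → 1
Wednesday 15:30 end Gardens Tour → 0
Thursday 14:30 start Bridge Visit → 1
Thursday 15:00 start Old-Town Tour → 2
Thursday 18:00 start Gallery Walk → 3
Thursday 20:00 end Old-Town Tour → 2
Thursday 22:00 end Bridge Visit → 1
Thursday 23:30 end Gallery Walk → 0
Friday 08:00 start Cathedral Stop → 1
Friday 08:30 start Gallery Tasting → 2
Friday 09:00 start Cathedral Break → 3
Friday 13:00 end Gallery Tasting → 2
Friday 15:00 end Cathedral Break → 1
Friday 16:00 end Cathedral Stop → 0
Friday 16:00 start Old-Town Transfer → 1
Friday 19:30 end Old-Town Transfer → 0
Peak is 3, at Thursday 18:00 (Bridge Visit, Gallery Walk, Old-Town Tour).

3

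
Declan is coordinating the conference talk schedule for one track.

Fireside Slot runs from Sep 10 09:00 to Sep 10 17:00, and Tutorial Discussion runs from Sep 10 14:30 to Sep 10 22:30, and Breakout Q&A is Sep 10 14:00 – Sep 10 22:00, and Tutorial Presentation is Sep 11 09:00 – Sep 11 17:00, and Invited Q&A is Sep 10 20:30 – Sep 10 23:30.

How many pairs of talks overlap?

5

Two intervals overlap when each starts before the other ends.
Sorted by start: Fireside Slot, Breakout Q&A, Tutorial Discussion, Invited Q&A, Tutorial Presentation.
Breakout Q&A starts before Fireside Slot ends → Fireside Slot and Breakout Q&A overlap.
Tutorial Discussion starts before Fireside Slot ends → Fireside Slot and Tutorial Discussion overlap.
Invited Q&A starts after Fireside Slot ends, so nothing later overlaps Fireside Slot either.
Tutorial Discussion starts before Breakout Q&A ends → Breakout Q&A and Tutorial Discussion overlap.
Invited Q&A starts before Breakout Q&A ends → Breakout Q&A and Invited Q&A overlap.
Tutorial Presentation starts after Breakout Q&A ends.
Invited Q&A starts before Tutorial Discussion ends → Tutorial Discussion and Invited Q&A overlap.
Tutorial Presentation starts after Tutorial Discussion ends.
Tutorial Presentation starts after Invited Q&A ends.
Overlapping pairs: Breakout Q&A & Fireside Slot, Breakout Q&A & Invited Q&A, Breakout Q&A & Tutorial Discussion, Fireside Slot & Tutorial Discussion, Invited Q&A & Tutorial Discussion — 5 in total.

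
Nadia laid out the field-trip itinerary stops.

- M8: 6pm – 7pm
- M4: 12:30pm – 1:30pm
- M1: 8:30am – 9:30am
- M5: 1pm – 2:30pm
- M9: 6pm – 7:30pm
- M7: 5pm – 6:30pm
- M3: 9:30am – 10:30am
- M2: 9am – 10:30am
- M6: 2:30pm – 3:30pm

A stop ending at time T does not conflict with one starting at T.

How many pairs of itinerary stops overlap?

Sorted by start: M1, M2, M3, M4, M5, M6, M7, M8, M9.
M2 starts before M1 ends → M1 and M2 overlap.
M3 starts exactly when M1 ends (back-to-back, no overlap), so nothing later overlaps M1 either.
M3 starts before M2 ends → M2 and M3 overlap.
M4 starts after M2 ends, so nothing later overlaps M2 either.
M4 starts after M3 ends, so nothing later overlaps M3 either.
M5 starts before M4 ends → M4 and M5 overlap.
M6 starts after M4 ends, so nothing later overlaps M4 either.
M6 starts exactly when M5 ends (back-to-back, no overlap), so nothing later overlaps M5 either.
M7 starts after M6 ends, so nothing later overlaps M6 either.
M8 starts before M7 ends → M7 and M8 overlap.
M9 starts before M7 ends → M7 and M9 overlap.
M9 starts before M8 ends → M8 and M9 overlap.
Overlapping pairs: M1 & M2, M2 & M3, M4 & M5, M7 & M8, M7 & M9, M8 & M9 — 6 in total.

6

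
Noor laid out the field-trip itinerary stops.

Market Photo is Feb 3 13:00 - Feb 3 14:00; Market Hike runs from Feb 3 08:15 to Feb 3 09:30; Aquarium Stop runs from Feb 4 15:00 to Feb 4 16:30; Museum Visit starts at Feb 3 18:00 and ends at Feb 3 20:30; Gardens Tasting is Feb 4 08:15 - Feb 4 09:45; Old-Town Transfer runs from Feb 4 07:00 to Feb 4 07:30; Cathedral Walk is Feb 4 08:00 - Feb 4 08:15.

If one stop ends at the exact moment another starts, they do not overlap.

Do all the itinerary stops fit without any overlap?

Yes

Sorted by start: Market Hike, Market Photo, Museum Visit, Old-Town Transfer, Cathedral Walk, Gardens Tasting, Aquarium Stop.
Market Photo starts after Market Hike ends — done with Market Hike.
Museum Visit starts after Market Photo ends — done with Market Photo.
Old-Town Transfer starts after Museum Visit ends — done with Museum Visit.
Cathedral Walk starts after Old-Town Transfer ends — done with Old-Town Transfer.
Gardens Tasting starts exactly when Cathedral Walk ends (back-to-back, no overlap) — done with Cathedral Walk.
Aquarium Stop starts after Gardens Tasting ends.
Every pair is clear; the schedule has no overlaps.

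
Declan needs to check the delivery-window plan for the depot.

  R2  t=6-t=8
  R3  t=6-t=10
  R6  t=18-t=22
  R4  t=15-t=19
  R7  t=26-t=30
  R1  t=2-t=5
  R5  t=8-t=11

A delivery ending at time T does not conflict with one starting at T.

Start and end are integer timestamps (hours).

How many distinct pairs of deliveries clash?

3

Check each pair: they overlap iff neither finishes before the other starts.
Sorted by start: R1, R2, R3, R5, R4, R6, R7.
R2 starts after R1 ends, so nothing later overlaps R1 either.
R3 starts before R2 ends → R2 and R3 overlap.
R5 starts exactly when R2 ends (back-to-back, no overlap), so nothing later overlaps R2 either.
R5 starts before R3 ends → R3 and R5 overlap.
R4 starts after R3 ends, so nothing later overlaps R3 either.
R4 starts after R5 ends, so nothing later overlaps R5 either.
R6 starts before R4 ends → R4 and R6 overlap.
R7 starts after R4 ends.
R7 starts after R6 ends.
Overlapping pairs: R2 & R3, R3 & R5, R4 & R6 — 3 in total.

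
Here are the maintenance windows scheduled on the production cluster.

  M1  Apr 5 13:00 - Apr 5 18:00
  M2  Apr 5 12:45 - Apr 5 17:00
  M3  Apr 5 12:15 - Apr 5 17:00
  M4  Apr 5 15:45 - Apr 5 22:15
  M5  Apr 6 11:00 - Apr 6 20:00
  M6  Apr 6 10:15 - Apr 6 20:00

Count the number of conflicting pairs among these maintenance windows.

Sorted by start: M3, M2, M1, M4, M6, M5.
M2 starts before M3 ends → M3 and M2 overlap.
M1 starts before M3 ends → M3 and M1 overlap.
M4 starts before M3 ends → M3 and M4 overlap.
M6 starts after M3 ends — done with M3.
M1 starts before M2 ends → M2 and M1 overlap.
M4 starts before M2 ends → M2 and M4 overlap.
M6 starts after M2 ends — done with M2.
M4 starts before M1 ends → M1 and M4 overlap.
M6 starts after M1 ends — done with M1.
M6 starts after M4 ends — done with M4.
M5 starts before M6 ends → M6 and M5 overlap.
Overlapping pairs: M1 & M2, M1 & M3, M1 & M4, M2 & M3, M2 & M4, M3 & M4, M5 & M6 — 7 in total.

7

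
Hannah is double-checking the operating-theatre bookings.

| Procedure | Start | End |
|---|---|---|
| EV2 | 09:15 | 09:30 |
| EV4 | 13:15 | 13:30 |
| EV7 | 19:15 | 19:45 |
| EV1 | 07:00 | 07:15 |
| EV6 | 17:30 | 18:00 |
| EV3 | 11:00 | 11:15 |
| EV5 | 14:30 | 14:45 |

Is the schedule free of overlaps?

Yes

Sorted by start: EV1, EV2, EV3, EV4, EV5, EV6, EV7.
EV2 starts after EV1 ends — done with EV1.
EV3 starts after EV2 ends — done with EV2.
EV4 starts after EV3 ends — done with EV3.
EV5 starts after EV4 ends — done with EV4.
EV6 starts after EV5 ends — done with EV5.
EV7 starts after EV6 ends.
Every pair is clear; the schedule has no overlaps.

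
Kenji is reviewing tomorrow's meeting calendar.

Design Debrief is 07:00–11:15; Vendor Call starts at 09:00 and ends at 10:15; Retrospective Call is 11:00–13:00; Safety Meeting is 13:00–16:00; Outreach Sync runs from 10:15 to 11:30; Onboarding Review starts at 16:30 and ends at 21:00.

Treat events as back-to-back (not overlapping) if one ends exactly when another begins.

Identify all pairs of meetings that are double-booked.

Design Debrief & Outreach Sync, Design Debrief & Retrospective Call, Design Debrief & Vendor Call, Outreach Sync & Retrospective Call

Sorted by start: Design Debrief, Vendor Call, Outreach Sync, Retrospective Call, Safety Meeting, Onboarding Review.
Vendor Call starts before Design Debrief ends → Design Debrief and Vendor Call overlap.
Outreach Sync starts before Design Debrief ends → Design Debrief and Outreach Sync overlap.
Retrospective Call starts before Design Debrief ends → Design Debrief and Retrospective Call overlap.
Safety Meeting starts after Design Debrief ends — done with Design Debrief.
Outreach Sync starts exactly when Vendor Call ends (back-to-back, no overlap) — done with Vendor Call.
Retrospective Call starts before Outreach Sync ends → Outreach Sync and Retrospective Call overlap.
Safety Meeting starts after Outreach Sync ends — done with Outreach Sync.
Safety Meeting starts exactly when Retrospective Call ends (back-to-back, no overlap) — done with Retrospective Call.
Onboarding Review starts after Safety Meeting ends.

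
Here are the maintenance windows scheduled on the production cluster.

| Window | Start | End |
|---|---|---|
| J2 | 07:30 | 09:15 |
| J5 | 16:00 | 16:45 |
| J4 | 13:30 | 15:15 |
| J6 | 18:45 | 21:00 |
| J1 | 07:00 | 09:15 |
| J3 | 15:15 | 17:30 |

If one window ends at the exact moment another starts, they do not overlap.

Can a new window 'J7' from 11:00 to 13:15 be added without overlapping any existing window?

J1: ends 09:15 at or before J7 starts 11:00 → clear.
J2: ends 09:15 at or before J7 starts 11:00 → clear.
J4: starts 13:30 at or after J7 ends 13:15 → clear.
J3: starts 15:15 at or after J7 ends 13:15 → clear.
J5: starts 16:00 at or after J7 ends 13:15 → clear.
J6: starts 18:45 at or after J7 ends 13:15 → clear.

Yes — the slot is free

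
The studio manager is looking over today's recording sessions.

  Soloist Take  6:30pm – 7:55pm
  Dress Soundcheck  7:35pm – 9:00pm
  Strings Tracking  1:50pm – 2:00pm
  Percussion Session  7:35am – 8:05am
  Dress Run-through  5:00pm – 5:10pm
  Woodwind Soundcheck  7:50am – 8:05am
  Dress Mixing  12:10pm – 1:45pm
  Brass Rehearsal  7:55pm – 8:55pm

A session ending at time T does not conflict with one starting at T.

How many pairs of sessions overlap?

Sorted by start: Percussion Session, Woodwind Soundcheck, Dress Mixing, Strings Tracking, Dress Run-through, Soloist Take, Dress Soundcheck, Brass Rehearsal.
Woodwind Soundcheck starts before Percussion Session ends → Percussion Session and Woodwind Soundcheck overlap.
Dress Mixing starts after Percussion Session ends — done with Percussion Session.
Dress Mixing starts after Woodwind Soundcheck ends — done with Woodwind Soundcheck.
Strings Tracking starts after Dress Mixing ends — done with Dress Mixing.
Dress Run-through starts after Strings Tracking ends — done with Strings Tracking.
Soloist Take starts after Dress Run-through ends — done with Dress Run-through.
Dress Soundcheck starts before Soloist Take ends → Soloist Take and Dress Soundcheck overlap.
Brass Rehearsal starts exactly when Soloist Take ends (back-to-back, no overlap).
Brass Rehearsal starts before Dress Soundcheck ends → Dress Soundcheck and Brass Rehearsal overlap.
Overlapping pairs: Brass Rehearsal & Dress Soundcheck, Dress Soundcheck & Soloist Take, Percussion Session & Woodwind Soundcheck — 3 in total.

3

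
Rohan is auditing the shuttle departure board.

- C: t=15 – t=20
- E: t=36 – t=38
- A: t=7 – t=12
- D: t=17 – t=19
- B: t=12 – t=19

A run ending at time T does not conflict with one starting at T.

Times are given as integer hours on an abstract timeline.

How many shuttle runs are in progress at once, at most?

Walk through starts and ends in time order (an end at T is processed before a start at T):
t=7 start A → 1
t=12 end A → 0
t=12 start B → 1
t=15 start C → 2
t=17 start D → 3
t=19 end B → 2
t=19 end D → 1
t=20 end C → 0
t=36 start E → 1
t=38 end E → 0
Peak is 3, at t=17 (B, C, D).

3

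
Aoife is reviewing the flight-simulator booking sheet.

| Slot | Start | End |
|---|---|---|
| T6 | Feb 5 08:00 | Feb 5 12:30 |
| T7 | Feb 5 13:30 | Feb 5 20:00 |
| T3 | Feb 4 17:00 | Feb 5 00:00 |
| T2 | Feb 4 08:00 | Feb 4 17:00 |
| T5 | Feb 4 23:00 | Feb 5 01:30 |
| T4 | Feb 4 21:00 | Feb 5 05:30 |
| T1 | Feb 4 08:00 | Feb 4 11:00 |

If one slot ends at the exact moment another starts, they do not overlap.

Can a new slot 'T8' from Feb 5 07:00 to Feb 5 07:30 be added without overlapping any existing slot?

T1: ends Feb 4 11:00 at or before T8 starts Feb 5 07:00 → clear.
T2: ends Feb 4 17:00 at or before T8 starts Feb 5 07:00 → clear.
T3: ends Feb 5 00:00 at or before T8 starts Feb 5 07:00 → clear.
T4: ends Feb 5 05:30 at or before T8 starts Feb 5 07:00 → clear.
T5: ends Feb 5 01:30 at or before T8 starts Feb 5 07:00 → clear.
T6: starts Feb 5 08:00 at or after T8 ends Feb 5 07:30 → clear.
T7: starts Feb 5 13:30 at or after T8 ends Feb 5 07:30 → clear.

Yes — the slot is free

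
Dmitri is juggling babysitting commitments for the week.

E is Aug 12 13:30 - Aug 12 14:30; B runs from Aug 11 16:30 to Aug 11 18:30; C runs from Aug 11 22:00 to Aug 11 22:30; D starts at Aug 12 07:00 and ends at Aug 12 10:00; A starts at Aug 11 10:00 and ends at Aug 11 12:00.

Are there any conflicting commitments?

Two intervals overlap when each starts before the other ends.
Sorted by start: A, B, C, D, E.
B starts after A ends — done with A.
C starts after B ends — done with B.
D starts after C ends — done with C.
E starts after D ends.
Every pair is clear; the schedule has no overlaps.

No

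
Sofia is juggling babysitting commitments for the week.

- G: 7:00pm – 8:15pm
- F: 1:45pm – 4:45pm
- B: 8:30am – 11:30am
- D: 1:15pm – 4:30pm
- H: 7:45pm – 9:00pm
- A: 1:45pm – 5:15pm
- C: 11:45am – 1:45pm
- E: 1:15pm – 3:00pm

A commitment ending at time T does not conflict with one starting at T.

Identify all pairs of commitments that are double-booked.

A & D, A & E, A & F, C & D, C & E, D & E, D & F, E & F, G & H

Sorted by start: B, C, D, E, A, F, G, H.
C starts after B ends — done with B.
D starts before C ends → C and D overlap.
E starts before C ends → C and E overlap.
A starts exactly when C ends (back-to-back, no overlap) — done with C.
E starts before D ends → D and E overlap.
A starts before D ends → D and A overlap.
F starts before D ends → D and F overlap.
G starts after D ends — done with D.
A starts before E ends → E and A overlap.
F starts before E ends → E and F overlap.
G starts after E ends — done with E.
F starts before A ends → A and F overlap.
G starts after A ends — done with A.
G starts after F ends — done with F.
H starts before G ends → G and H overlap.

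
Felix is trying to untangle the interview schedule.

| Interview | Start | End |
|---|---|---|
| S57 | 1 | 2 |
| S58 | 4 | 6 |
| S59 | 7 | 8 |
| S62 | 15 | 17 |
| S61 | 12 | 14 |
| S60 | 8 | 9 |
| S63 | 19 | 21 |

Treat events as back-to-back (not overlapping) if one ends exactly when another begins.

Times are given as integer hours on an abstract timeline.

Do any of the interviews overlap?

No

Check each pair: they overlap iff neither finishes before the other starts.
Sorted by start: S57, S58, S59, S60, S61, S62, S63.
S58 starts after S57 ends, so S57 has no further overlaps.
S59 starts after S58 ends, so S58 has no further overlaps.
S60 starts exactly when S59 ends (back-to-back, no overlap), so S59 has no further overlaps.
S61 starts after S60 ends, so S60 has no further overlaps.
S62 starts after S61 ends, so S61 has no further overlaps.
S63 starts after S62 ends.
Every pair is clear; the schedule has no overlaps.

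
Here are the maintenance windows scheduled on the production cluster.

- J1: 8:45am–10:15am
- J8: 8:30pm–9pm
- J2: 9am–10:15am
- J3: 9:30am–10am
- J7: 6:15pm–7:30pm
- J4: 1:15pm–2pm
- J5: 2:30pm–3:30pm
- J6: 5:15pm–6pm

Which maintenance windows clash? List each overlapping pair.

J1 & J2, J1 & J3, J2 & J3

Sorted by start: J1, J2, J3, J4, J5, J6, J7, J8.
J2 starts before J1 ends → J1 and J2 overlap.
J3 starts before J1 ends → J1 and J3 overlap.
J4 starts after J1 ends, so nothing later overlaps J1 either.
J3 starts before J2 ends → J2 and J3 overlap.
J4 starts after J2 ends, so nothing later overlaps J2 either.
J4 starts after J3 ends, so nothing later overlaps J3 either.
J5 starts after J4 ends, so nothing later overlaps J4 either.
J6 starts after J5 ends, so nothing later overlaps J5 either.
J7 starts after J6 ends, so nothing later overlaps J6 either.
J8 starts after J7 ends.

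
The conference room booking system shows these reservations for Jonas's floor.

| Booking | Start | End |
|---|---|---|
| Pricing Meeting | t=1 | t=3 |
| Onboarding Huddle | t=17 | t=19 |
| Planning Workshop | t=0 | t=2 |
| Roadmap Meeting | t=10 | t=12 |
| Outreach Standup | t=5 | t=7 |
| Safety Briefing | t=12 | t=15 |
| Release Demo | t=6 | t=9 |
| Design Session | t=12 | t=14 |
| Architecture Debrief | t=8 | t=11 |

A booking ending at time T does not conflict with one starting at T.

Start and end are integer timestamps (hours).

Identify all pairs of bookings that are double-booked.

Two intervals overlap when each starts before the other ends.
Sorted by start: Planning Workshop, Pricing Meeting, Outreach Standup, Release Demo, Architecture Debrief, Roadmap Meeting, Design Session, Safety Briefing, Onboarding Huddle.
Pricing Meeting starts before Planning Workshop ends → Planning Workshop and Pricing Meeting overlap.
Outreach Standup starts after Planning Workshop ends, so Planning Workshop has no further overlaps.
Outreach Standup starts after Pricing Meeting ends, so Pricing Meeting has no further overlaps.
Release Demo starts before Outreach Standup ends → Outreach Standup and Release Demo overlap.
Architecture Debrief starts after Outreach Standup ends, so Outreach Standup has no further overlaps.
Architecture Debrief starts before Release Demo ends → Release Demo and Architecture Debrief overlap.
Roadmap Meeting starts after Release Demo ends, so Release Demo has no further overlaps.
Roadmap Meeting starts before Architecture Debrief ends → Architecture Debrief and Roadmap Meeting overlap.
Design Session starts after Architecture Debrief ends, so Architecture Debrief has no further overlaps.
Design Session starts exactly when Roadmap Meeting ends (back-to-back, no overlap), so Roadmap Meeting has no further overlaps.
Safety Briefing starts before Design Session ends → Design Session and Safety Briefing overlap.
Onboarding Huddle starts after Design Session ends.
Onboarding Huddle starts after Safety Briefing ends.

Architecture Debrief & Release Demo, Architecture Debrief & Roadmap Meeting, Design Session & Safety Briefing, Outreach Standup & Release Demo, Planning Workshop & Pricing Meeting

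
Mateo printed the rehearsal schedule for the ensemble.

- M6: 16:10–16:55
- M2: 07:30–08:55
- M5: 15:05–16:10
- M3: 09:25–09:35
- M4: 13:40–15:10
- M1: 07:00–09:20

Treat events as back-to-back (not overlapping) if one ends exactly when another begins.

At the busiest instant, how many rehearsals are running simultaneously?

Sweep the timeline, counting +1 at each start and −1 at each end (ends before starts at a tie):
07:00 start M1 → 1
07:30 start M2 → 2
08:55 end M2 → 1
09:20 end M1 → 0
09:25 start M3 → 1
09:35 end M3 → 0
13:40 start M4 → 1
15:05 start M5 → 2
15:10 end M4 → 1
16:10 end M5 → 0
16:10 start M6 → 1
16:55 end M6 → 0
Peak is 2, at 07:30 (M1, M2).

2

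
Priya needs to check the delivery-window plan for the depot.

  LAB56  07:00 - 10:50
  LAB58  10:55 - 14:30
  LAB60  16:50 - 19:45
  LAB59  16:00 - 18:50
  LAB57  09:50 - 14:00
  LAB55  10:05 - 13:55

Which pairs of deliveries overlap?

Sorted by start: LAB56, LAB57, LAB55, LAB58, LAB59, LAB60.
LAB57 starts before LAB56 ends → LAB56 and LAB57 overlap.
LAB55 starts before LAB56 ends → LAB56 and LAB55 overlap.
LAB58 starts after LAB56 ends, so LAB56 has no further overlaps.
LAB55 starts before LAB57 ends → LAB57 and LAB55 overlap.
LAB58 starts before LAB57 ends → LAB57 and LAB58 overlap.
LAB59 starts after LAB57 ends, so LAB57 has no further overlaps.
LAB58 starts before LAB55 ends → LAB55 and LAB58 overlap.
LAB59 starts after LAB55 ends, so LAB55 has no further overlaps.
LAB59 starts after LAB58 ends, so LAB58 has no further overlaps.
LAB60 starts before LAB59 ends → LAB59 and LAB60 overlap.

LAB55 & LAB56, LAB55 & LAB57, LAB55 & LAB58, LAB56 & LAB57, LAB57 & LAB58, LAB59 & LAB60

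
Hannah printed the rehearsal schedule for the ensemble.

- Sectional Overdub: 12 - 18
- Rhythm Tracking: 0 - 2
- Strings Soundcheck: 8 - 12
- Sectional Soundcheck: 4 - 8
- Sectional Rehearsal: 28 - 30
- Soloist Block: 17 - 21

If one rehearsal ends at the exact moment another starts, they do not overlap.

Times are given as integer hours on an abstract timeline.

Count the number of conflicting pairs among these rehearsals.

1

Sorted by start: Rhythm Tracking, Sectional Soundcheck, Strings Soundcheck, Sectional Overdub, Soloist Block, Sectional Rehearsal.
Sectional Soundcheck starts after Rhythm Tracking ends, so nothing later overlaps Rhythm Tracking either.
Strings Soundcheck starts exactly when Sectional Soundcheck ends (back-to-back, no overlap), so nothing later overlaps Sectional Soundcheck either.
Sectional Overdub starts exactly when Strings Soundcheck ends (back-to-back, no overlap), so nothing later overlaps Strings Soundcheck either.
Soloist Block starts before Sectional Overdub ends → Sectional Overdub and Soloist Block overlap.
Sectional Rehearsal starts after Sectional Overdub ends.
Sectional Rehearsal starts after Soloist Block ends.
Overlapping pairs: Sectional Overdub & Soloist Block — 1 in total.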